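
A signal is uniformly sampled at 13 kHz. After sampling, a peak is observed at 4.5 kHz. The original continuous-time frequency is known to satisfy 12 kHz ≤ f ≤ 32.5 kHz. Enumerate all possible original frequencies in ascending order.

Frequencies that alias to 4.5 kHz are k·fs ± 4.5 kHz for integer k ≥ 0.
k=0: 4.5 kHz.
k=1: 8.5 kHz, 17.5 kHz.
k=2: 21.5 kHz, 30.5 kHz.
k=3: 34.5 kHz, 43.5 kHz.
Within [12 kHz, 32.5 kHz]: 17.5 kHz, 21.5 kHz, 30.5 kHz.

17.5 kHz, 21.5 kHz, 30.5 kHz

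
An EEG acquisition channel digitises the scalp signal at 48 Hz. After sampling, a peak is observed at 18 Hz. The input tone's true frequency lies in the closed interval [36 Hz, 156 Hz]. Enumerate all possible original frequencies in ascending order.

66 Hz, 78 Hz, 114 Hz, 126 Hz

Frequencies that alias to 18 Hz are k·fs ± 18 Hz for integer k ≥ 0.
k=0: 18 Hz.
k=1: 30 Hz, 66 Hz.
k=2: 78 Hz, 114 Hz.
k=3: 126 Hz, 162 Hz.
k=4: 174 Hz, 210 Hz.
Within [36 Hz, 156 Hz]: 66 Hz, 78 Hz, 114 Hz, 126 Hz.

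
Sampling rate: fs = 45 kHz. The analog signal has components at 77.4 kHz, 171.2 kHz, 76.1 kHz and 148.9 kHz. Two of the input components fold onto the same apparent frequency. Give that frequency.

13.9 kHz

fs/2 = 22.5 kHz.
77.4 kHz mod fs = 32.4 kHz.
32.4 kHz > fs/2 = 22.5 kHz, folds to fs − 32.4 kHz = 12.6 kHz.
171.2 kHz mod fs = 36.2 kHz.
36.2 kHz > fs/2 = 22.5 kHz, folds to fs − 36.2 kHz = 8.8 kHz.
76.1 kHz mod fs = 31.1 kHz.
31.1 kHz > fs/2 = 22.5 kHz, folds to fs − 31.1 kHz = 13.9 kHz.
148.9 kHz mod fs = 13.9 kHz.
13.9 kHz ≤ fs/2 = 22.5 kHz, appears at 13.9 kHz.
76.1 kHz and 148.9 kHz both map to 13.9 kHz.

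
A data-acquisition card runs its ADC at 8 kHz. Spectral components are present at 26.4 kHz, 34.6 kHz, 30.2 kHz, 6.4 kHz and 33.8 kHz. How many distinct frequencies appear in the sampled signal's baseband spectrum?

4

fs/2 = 4 kHz.
26.4 kHz mod fs = 2.4 kHz.
2.4 kHz ≤ fs/2 = 4 kHz, appears at 2.4 kHz.
34.6 kHz mod fs = 2.6 kHz.
2.6 kHz ≤ fs/2 = 4 kHz, appears at 2.6 kHz.
30.2 kHz mod fs = 6.2 kHz.
6.2 kHz > fs/2 = 4 kHz, folds to fs − 6.2 kHz = 1.8 kHz.
6.4 kHz > fs/2 = 4 kHz, folds to fs − 6.4 kHz = 1.6 kHz.
33.8 kHz mod fs = 1.8 kHz.
1.8 kHz ≤ fs/2 = 4 kHz, appears at 1.8 kHz.
Distinct values: {1.6 kHz, 1.8 kHz, 2.4 kHz, 2.6 kHz} → 4.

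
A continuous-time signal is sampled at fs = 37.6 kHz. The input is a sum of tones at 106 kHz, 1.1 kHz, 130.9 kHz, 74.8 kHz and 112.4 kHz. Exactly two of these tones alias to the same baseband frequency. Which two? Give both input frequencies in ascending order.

74.8 kHz, 112.4 kHz

fs/2 = 18.8 kHz.
106 kHz mod fs = 30.8 kHz.
30.8 kHz > fs/2 = 18.8 kHz, folds to fs − 30.8 kHz = 6.8 kHz.
1.1 kHz ≤ fs/2 = 18.8 kHz, passes unchanged.
130.9 kHz mod fs = 18.1 kHz.
18.1 kHz ≤ fs/2 = 18.8 kHz, appears at 18.1 kHz.
74.8 kHz mod fs = 37.2 kHz.
37.2 kHz > fs/2 = 18.8 kHz, folds to fs − 37.2 kHz = 0.4 kHz.
112.4 kHz mod fs = 37.2 kHz.
37.2 kHz > fs/2 = 18.8 kHz, folds to fs − 37.2 kHz = 0.4 kHz.
74.8 kHz and 112.4 kHz both map to 0.4 kHz.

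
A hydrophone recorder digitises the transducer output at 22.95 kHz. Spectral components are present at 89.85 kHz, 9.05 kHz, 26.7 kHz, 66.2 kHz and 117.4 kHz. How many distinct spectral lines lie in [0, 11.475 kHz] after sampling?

fs/2 = 11.475 kHz.
89.85 kHz mod fs = 21 kHz.
21 kHz > fs/2 = 11.475 kHz, folds to fs − 21 kHz = 1.95 kHz.
9.05 kHz ≤ fs/2 = 11.475 kHz, passes unchanged.
26.7 kHz mod fs = 3.75 kHz.
3.75 kHz ≤ fs/2 = 11.475 kHz, appears at 3.75 kHz.
66.2 kHz mod fs = 20.3 kHz.
20.3 kHz > fs/2 = 11.475 kHz, folds to fs − 20.3 kHz = 2.65 kHz.
117.4 kHz mod fs = 2.65 kHz.
2.65 kHz ≤ fs/2 = 11.475 kHz, appears at 2.65 kHz.
Distinct values: {1.95 kHz, 2.65 kHz, 3.75 kHz, 9.05 kHz} → 4.

4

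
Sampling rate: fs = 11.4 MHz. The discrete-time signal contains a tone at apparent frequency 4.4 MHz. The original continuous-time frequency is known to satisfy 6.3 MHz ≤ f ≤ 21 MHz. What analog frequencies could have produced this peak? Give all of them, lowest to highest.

7 MHz, 15.8 MHz, 18.4 MHz

Frequencies that alias to 4.4 MHz are k·fs ± 4.4 MHz for integer k ≥ 0.
k=0: 4.4 MHz.
k=1: 7 MHz, 15.8 MHz.
k=2: 18.4 MHz, 27.2 MHz.
k=3: 29.8 MHz, 38.6 MHz.
Within [6.3 MHz, 21 MHz]: 7 MHz, 15.8 MHz, 18.4 MHz.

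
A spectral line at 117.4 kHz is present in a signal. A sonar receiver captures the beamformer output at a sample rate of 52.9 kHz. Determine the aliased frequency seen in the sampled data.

11.6 kHz

117.4 kHz mod fs = 11.6 kHz.
11.6 kHz ≤ fs/2 = 26.45 kHz, appears at 11.6 kHz.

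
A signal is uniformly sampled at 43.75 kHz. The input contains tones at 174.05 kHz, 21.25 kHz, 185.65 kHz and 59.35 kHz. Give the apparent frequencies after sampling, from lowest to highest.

fs/2 = 21.875 kHz.
174.05 kHz mod fs = 42.8 kHz.
42.8 kHz > fs/2 = 21.875 kHz, folds to fs − 42.8 kHz = 0.95 kHz.
21.25 kHz ≤ fs/2 = 21.875 kHz, passes unchanged.
185.65 kHz mod fs = 10.65 kHz.
10.65 kHz ≤ fs/2 = 21.875 kHz, appears at 10.65 kHz.
59.35 kHz mod fs = 15.6 kHz.
15.6 kHz ≤ fs/2 = 21.875 kHz, appears at 15.6 kHz.
Distinct values: {0.95 kHz, 10.65 kHz, 15.6 kHz, 21.25 kHz}.

0.95 kHz, 10.65 kHz, 15.6 kHz, 21.25 kHz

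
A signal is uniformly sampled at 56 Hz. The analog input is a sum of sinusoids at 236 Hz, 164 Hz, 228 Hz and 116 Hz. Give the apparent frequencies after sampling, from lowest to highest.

fs/2 = 28 Hz.
236 Hz mod fs = 12 Hz.
12 Hz ≤ fs/2 = 28 Hz, appears at 12 Hz.
164 Hz mod fs = 52 Hz.
52 Hz > fs/2 = 28 Hz, folds to fs − 52 Hz = 4 Hz.
228 Hz mod fs = 4 Hz.
4 Hz ≤ fs/2 = 28 Hz, appears at 4 Hz.
116 Hz mod fs = 4 Hz.
4 Hz ≤ fs/2 = 28 Hz, appears at 4 Hz.
Distinct values: {4 Hz, 12 Hz}.

4 Hz, 12 Hz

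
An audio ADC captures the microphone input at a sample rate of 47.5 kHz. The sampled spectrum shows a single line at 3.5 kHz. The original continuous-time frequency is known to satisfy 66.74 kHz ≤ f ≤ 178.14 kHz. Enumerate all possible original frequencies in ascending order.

Frequencies that alias to 3.5 kHz are k·fs ± 3.5 kHz for integer k ≥ 0.
k=0: 3.5 kHz.
k=1: 44 kHz, 51 kHz.
k=2: 91.5 kHz, 98.5 kHz.
k=3: 139 kHz, 146 kHz.
k=4: 186.5 kHz, 193.5 kHz.
Within [66.74 kHz, 178.14 kHz]: 91.5 kHz, 98.5 kHz, 139 kHz, 146 kHz.

91.5 kHz, 98.5 kHz, 139 kHz, 146 kHz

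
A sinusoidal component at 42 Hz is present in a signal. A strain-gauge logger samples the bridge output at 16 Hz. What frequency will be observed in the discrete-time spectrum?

6 Hz

42 Hz mod fs = 10 Hz.
10 Hz > fs/2 = 8 Hz, folds to fs − 10 Hz = 6 Hz.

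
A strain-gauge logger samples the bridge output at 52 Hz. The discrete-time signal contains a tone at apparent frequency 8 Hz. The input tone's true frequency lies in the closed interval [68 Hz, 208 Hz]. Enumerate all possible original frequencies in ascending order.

Frequencies that alias to 8 Hz are k·fs ± 8 Hz for integer k ≥ 0.
k=0: 8 Hz.
k=1: 44 Hz, 60 Hz.
k=2: 96 Hz, 112 Hz.
k=3: 148 Hz, 164 Hz.
k=4: 200 Hz, 216 Hz.
k=5: 252 Hz, 268 Hz.
Within [68 Hz, 208 Hz]: 96 Hz, 112 Hz, 148 Hz, 164 Hz, 200 Hz.

96 Hz, 112 Hz, 148 Hz, 164 Hz, 200 Hz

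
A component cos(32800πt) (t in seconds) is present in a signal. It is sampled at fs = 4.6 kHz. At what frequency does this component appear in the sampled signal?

ω = 32800π rad/s → f = ω/(2π) = 16400 Hz = 16.4 kHz.
16.4 kHz mod fs = 2.6 kHz.
2.6 kHz > fs/2 = 2.3 kHz, folds to fs − 2.6 kHz = 2 kHz.

2 kHz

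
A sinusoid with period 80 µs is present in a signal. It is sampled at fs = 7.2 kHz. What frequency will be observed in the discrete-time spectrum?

1.9 kHz

T = 80 µs → f = 1/T = 12.5 kHz.
12.5 kHz mod fs = 5.3 kHz.
5.3 kHz > fs/2 = 3.6 kHz, folds to fs − 5.3 kHz = 1.9 kHz.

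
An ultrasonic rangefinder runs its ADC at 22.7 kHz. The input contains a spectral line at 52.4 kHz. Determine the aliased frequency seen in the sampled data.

52.4 kHz mod fs = 7 kHz.
7 kHz ≤ fs/2 = 11.35 kHz, appears at 7 kHz.

7 kHz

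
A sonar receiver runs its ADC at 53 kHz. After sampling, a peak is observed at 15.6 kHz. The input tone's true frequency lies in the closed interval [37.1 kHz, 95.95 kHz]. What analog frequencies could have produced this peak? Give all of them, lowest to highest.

37.4 kHz, 68.6 kHz, 90.4 kHz

Frequencies that alias to 15.6 kHz are k·fs ± 15.6 kHz for integer k ≥ 0.
k=0: 15.6 kHz.
k=1: 37.4 kHz, 68.6 kHz.
k=2: 90.4 kHz, 121.6 kHz.
k=3: 143.4 kHz, 174.6 kHz.
Within [37.1 kHz, 95.95 kHz]: 37.4 kHz, 68.6 kHz, 90.4 kHz.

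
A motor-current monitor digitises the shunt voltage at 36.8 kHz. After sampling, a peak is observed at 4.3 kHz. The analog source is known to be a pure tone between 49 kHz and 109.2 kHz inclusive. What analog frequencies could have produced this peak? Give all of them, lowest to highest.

Frequencies that alias to 4.3 kHz are k·fs ± 4.3 kHz for integer k ≥ 0.
k=0: 4.3 kHz.
k=1: 32.5 kHz, 41.1 kHz.
k=2: 69.3 kHz, 77.9 kHz.
k=3: 106.1 kHz, 114.7 kHz.
k=4: 142.9 kHz, 151.5 kHz.
Within [49 kHz, 109.2 kHz]: 69.3 kHz, 77.9 kHz, 106.1 kHz.

69.3 kHz, 77.9 kHz, 106.1 kHz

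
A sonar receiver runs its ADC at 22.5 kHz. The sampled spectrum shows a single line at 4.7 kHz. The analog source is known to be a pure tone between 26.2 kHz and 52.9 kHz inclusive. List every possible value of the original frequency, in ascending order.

27.2 kHz, 40.3 kHz, 49.7 kHz

Frequencies that alias to 4.7 kHz are k·fs ± 4.7 kHz for integer k ≥ 0.
k=0: 4.7 kHz.
k=1: 17.8 kHz, 27.2 kHz.
k=2: 40.3 kHz, 49.7 kHz.
k=3: 62.8 kHz, 72.2 kHz.
Within [26.2 kHz, 52.9 kHz]: 27.2 kHz, 40.3 kHz, 49.7 kHz.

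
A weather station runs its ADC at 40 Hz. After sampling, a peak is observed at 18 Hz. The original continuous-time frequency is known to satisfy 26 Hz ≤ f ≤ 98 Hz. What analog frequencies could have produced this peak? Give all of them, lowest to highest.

58 Hz, 62 Hz, 98 Hz

Frequencies that alias to 18 Hz are k·fs ± 18 Hz for integer k ≥ 0.
k=0: 18 Hz.
k=1: 22 Hz, 58 Hz.
k=2: 62 Hz, 98 Hz.
k=3: 102 Hz, 138 Hz.
Within [26 Hz, 98 Hz]: 58 Hz, 62 Hz, 98 Hz.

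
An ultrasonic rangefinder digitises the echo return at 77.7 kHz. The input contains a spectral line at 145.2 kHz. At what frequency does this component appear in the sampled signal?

10.2 kHz

145.2 kHz mod fs = 67.5 kHz.
67.5 kHz > fs/2 = 38.85 kHz, folds to fs − 67.5 kHz = 10.2 kHz.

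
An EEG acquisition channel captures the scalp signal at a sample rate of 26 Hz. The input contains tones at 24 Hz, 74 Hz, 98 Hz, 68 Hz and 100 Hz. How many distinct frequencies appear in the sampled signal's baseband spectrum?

fs/2 = 13 Hz.
24 Hz > fs/2 = 13 Hz, folds to fs − 24 Hz = 2 Hz.
74 Hz mod fs = 22 Hz.
22 Hz > fs/2 = 13 Hz, folds to fs − 22 Hz = 4 Hz.
98 Hz mod fs = 20 Hz.
20 Hz > fs/2 = 13 Hz, folds to fs − 20 Hz = 6 Hz.
68 Hz mod fs = 16 Hz.
16 Hz > fs/2 = 13 Hz, folds to fs − 16 Hz = 10 Hz.
100 Hz mod fs = 22 Hz.
22 Hz > fs/2 = 13 Hz, folds to fs − 22 Hz = 4 Hz.
Distinct values: {2 Hz, 4 Hz, 6 Hz, 10 Hz} → 4.

4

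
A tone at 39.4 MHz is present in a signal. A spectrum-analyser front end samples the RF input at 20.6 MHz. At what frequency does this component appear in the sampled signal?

39.4 MHz mod fs = 18.8 MHz.
18.8 MHz > fs/2 = 10.3 MHz, folds to fs − 18.8 MHz = 1.8 MHz.

1.8 MHz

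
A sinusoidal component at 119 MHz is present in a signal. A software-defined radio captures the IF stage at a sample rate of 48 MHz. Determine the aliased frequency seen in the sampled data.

119 MHz mod fs = 23 MHz.
23 MHz ≤ fs/2 = 24 MHz, appears at 23 MHz.

23 MHz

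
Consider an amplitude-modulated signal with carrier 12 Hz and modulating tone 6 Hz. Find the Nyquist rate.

36 Hz

AM sidebands sit at fc ± fm = 6 Hz and 18 Hz.
Highest-frequency component: 18 Hz.
Nyquist rate = 2 × 18 Hz = 36 Hz.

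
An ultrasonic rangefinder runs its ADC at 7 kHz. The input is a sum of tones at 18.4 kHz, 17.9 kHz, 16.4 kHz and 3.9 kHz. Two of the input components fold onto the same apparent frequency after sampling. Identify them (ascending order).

fs/2 = 3.5 kHz.
18.4 kHz mod fs = 4.4 kHz.
4.4 kHz > fs/2 = 3.5 kHz, folds to fs − 4.4 kHz = 2.6 kHz.
17.9 kHz mod fs = 3.9 kHz.
3.9 kHz > fs/2 = 3.5 kHz, folds to fs − 3.9 kHz = 3.1 kHz.
16.4 kHz mod fs = 2.4 kHz.
2.4 kHz ≤ fs/2 = 3.5 kHz, appears at 2.4 kHz.
3.9 kHz > fs/2 = 3.5 kHz, folds to fs − 3.9 kHz = 3.1 kHz.
3.9 kHz and 17.9 kHz both map to 3.1 kHz.

3.9 kHz, 17.9 kHz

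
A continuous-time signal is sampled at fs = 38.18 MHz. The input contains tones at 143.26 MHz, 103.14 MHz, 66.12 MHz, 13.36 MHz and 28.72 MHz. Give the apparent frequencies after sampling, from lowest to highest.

fs/2 = 19.09 MHz.
143.26 MHz mod fs = 28.72 MHz.
28.72 MHz > fs/2 = 19.09 MHz, folds to fs − 28.72 MHz = 9.46 MHz.
103.14 MHz mod fs = 26.78 MHz.
26.78 MHz > fs/2 = 19.09 MHz, folds to fs − 26.78 MHz = 11.4 MHz.
66.12 MHz mod fs = 27.94 MHz.
27.94 MHz > fs/2 = 19.09 MHz, folds to fs − 27.94 MHz = 10.24 MHz.
13.36 MHz ≤ fs/2 = 19.09 MHz, passes unchanged.
28.72 MHz > fs/2 = 19.09 MHz, folds to fs − 28.72 MHz = 9.46 MHz.
Distinct values: {9.46 MHz, 10.24 MHz, 11.4 MHz, 13.36 MHz}.

9.46 MHz, 10.24 MHz, 11.4 MHz, 13.36 MHz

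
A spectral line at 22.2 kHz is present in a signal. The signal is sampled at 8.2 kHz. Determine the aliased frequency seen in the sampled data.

22.2 kHz mod fs = 5.8 kHz.
5.8 kHz > fs/2 = 4.1 kHz, folds to fs − 5.8 kHz = 2.4 kHz.

2.4 kHz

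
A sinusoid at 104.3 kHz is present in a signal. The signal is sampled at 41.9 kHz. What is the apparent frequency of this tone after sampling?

20.5 kHz

104.3 kHz mod fs = 20.5 kHz.
20.5 kHz ≤ fs/2 = 20.95 kHz, appears at 20.5 kHz.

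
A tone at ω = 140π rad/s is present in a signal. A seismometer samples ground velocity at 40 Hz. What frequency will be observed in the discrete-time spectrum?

10 Hz

ω = 140π rad/s → f = ω/(2π) = 70 Hz.
70 Hz mod fs = 30 Hz.
30 Hz > fs/2 = 20 Hz, folds to fs − 30 Hz = 10 Hz.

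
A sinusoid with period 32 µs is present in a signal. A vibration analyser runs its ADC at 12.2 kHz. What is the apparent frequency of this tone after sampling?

T = 32 µs → f = 1/T = 31.25 kHz.
31.25 kHz mod fs = 6.85 kHz.
6.85 kHz > fs/2 = 6.1 kHz, folds to fs − 6.85 kHz = 5.35 kHz.

5.35 kHz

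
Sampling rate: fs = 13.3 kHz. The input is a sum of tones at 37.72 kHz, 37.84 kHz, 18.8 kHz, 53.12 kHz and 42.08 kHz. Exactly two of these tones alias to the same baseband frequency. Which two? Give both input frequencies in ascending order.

37.72 kHz, 42.08 kHz

fs/2 = 6.65 kHz.
37.72 kHz mod fs = 11.12 kHz.
11.12 kHz > fs/2 = 6.65 kHz, folds to fs − 11.12 kHz = 2.18 kHz.
37.84 kHz mod fs = 11.24 kHz.
11.24 kHz > fs/2 = 6.65 kHz, folds to fs − 11.24 kHz = 2.06 kHz.
18.8 kHz mod fs = 5.5 kHz.
5.5 kHz ≤ fs/2 = 6.65 kHz, appears at 5.5 kHz.
53.12 kHz mod fs = 13.22 kHz.
13.22 kHz > fs/2 = 6.65 kHz, folds to fs − 13.22 kHz = 0.08 kHz.
42.08 kHz mod fs = 2.18 kHz.
2.18 kHz ≤ fs/2 = 6.65 kHz, appears at 2.18 kHz.
37.72 kHz and 42.08 kHz both map to 2.18 kHz.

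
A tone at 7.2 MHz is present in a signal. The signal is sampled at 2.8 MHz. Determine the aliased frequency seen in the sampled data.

7.2 MHz mod fs = 1.6 MHz.
1.6 MHz > fs/2 = 1.4 MHz, folds to fs − 1.6 MHz = 1.2 MHz.

1.2 MHz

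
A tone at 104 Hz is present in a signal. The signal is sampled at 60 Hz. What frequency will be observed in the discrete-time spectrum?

16 Hz

104 Hz mod fs = 44 Hz.
44 Hz > fs/2 = 30 Hz, folds to fs − 44 Hz = 16 Hz.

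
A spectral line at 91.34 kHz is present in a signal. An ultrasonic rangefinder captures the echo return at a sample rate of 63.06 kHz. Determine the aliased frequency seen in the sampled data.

91.34 kHz mod fs = 28.28 kHz.
28.28 kHz ≤ fs/2 = 31.53 kHz, appears at 28.28 kHz.

28.28 kHz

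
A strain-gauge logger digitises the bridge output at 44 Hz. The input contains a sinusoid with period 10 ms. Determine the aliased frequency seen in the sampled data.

12 Hz

T = 10 ms → f = 1/T = 100 Hz.
100 Hz mod fs = 12 Hz.
12 Hz ≤ fs/2 = 22 Hz, appears at 12 Hz.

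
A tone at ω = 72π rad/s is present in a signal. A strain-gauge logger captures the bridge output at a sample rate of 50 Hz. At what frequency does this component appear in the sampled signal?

ω = 72π rad/s → f = ω/(2π) = 36 Hz.
36 Hz > fs/2 = 25 Hz, folds to fs − 36 Hz = 14 Hz.

14 Hz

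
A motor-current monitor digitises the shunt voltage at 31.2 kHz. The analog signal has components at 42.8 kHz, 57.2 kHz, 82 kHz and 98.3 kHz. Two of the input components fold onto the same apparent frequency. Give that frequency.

11.6 kHz

fs/2 = 15.6 kHz.
42.8 kHz mod fs = 11.6 kHz.
11.6 kHz ≤ fs/2 = 15.6 kHz, appears at 11.6 kHz.
57.2 kHz mod fs = 26 kHz.
26 kHz > fs/2 = 15.6 kHz, folds to fs − 26 kHz = 5.2 kHz.
82 kHz mod fs = 19.6 kHz.
19.6 kHz > fs/2 = 15.6 kHz, folds to fs − 19.6 kHz = 11.6 kHz.
98.3 kHz mod fs = 4.7 kHz.
4.7 kHz ≤ fs/2 = 15.6 kHz, appears at 4.7 kHz.
42.8 kHz and 82 kHz both map to 11.6 kHz.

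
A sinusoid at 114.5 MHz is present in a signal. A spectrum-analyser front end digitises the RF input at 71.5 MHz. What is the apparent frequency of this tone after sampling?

28.5 MHz

114.5 MHz mod fs = 43 MHz.
43 MHz > fs/2 = 35.75 MHz, folds to fs − 43 MHz = 28.5 MHz.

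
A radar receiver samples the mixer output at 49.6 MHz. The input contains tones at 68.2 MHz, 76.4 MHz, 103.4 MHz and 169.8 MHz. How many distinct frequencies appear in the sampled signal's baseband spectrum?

fs/2 = 24.8 MHz.
68.2 MHz mod fs = 18.6 MHz.
18.6 MHz ≤ fs/2 = 24.8 MHz, appears at 18.6 MHz.
76.4 MHz mod fs = 26.8 MHz.
26.8 MHz > fs/2 = 24.8 MHz, folds to fs − 26.8 MHz = 22.8 MHz.
103.4 MHz mod fs = 4.2 MHz.
4.2 MHz ≤ fs/2 = 24.8 MHz, appears at 4.2 MHz.
169.8 MHz mod fs = 21 MHz.
21 MHz ≤ fs/2 = 24.8 MHz, appears at 21 MHz.
Distinct values: {4.2 MHz, 18.6 MHz, 21 MHz, 22.8 MHz} → 4.

4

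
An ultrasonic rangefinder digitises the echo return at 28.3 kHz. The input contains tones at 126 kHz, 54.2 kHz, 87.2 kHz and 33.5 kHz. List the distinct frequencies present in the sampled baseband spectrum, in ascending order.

2.3 kHz, 2.4 kHz, 5.2 kHz, 12.8 kHz

fs/2 = 14.15 kHz.
126 kHz mod fs = 12.8 kHz.
12.8 kHz ≤ fs/2 = 14.15 kHz, appears at 12.8 kHz.
54.2 kHz mod fs = 25.9 kHz.
25.9 kHz > fs/2 = 14.15 kHz, folds to fs − 25.9 kHz = 2.4 kHz.
87.2 kHz mod fs = 2.3 kHz.
2.3 kHz ≤ fs/2 = 14.15 kHz, appears at 2.3 kHz.
33.5 kHz mod fs = 5.2 kHz.
5.2 kHz ≤ fs/2 = 14.15 kHz, appears at 5.2 kHz.
Distinct values: {2.3 kHz, 2.4 kHz, 5.2 kHz, 12.8 kHz}.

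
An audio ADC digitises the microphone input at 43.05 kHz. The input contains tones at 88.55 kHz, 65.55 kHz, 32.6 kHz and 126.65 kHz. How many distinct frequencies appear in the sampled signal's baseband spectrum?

fs/2 = 21.525 kHz.
88.55 kHz mod fs = 2.45 kHz.
2.45 kHz ≤ fs/2 = 21.525 kHz, appears at 2.45 kHz.
65.55 kHz mod fs = 22.5 kHz.
22.5 kHz > fs/2 = 21.525 kHz, folds to fs − 22.5 kHz = 20.55 kHz.
32.6 kHz > fs/2 = 21.525 kHz, folds to fs − 32.6 kHz = 10.45 kHz.
126.65 kHz mod fs = 40.55 kHz.
40.55 kHz > fs/2 = 21.525 kHz, folds to fs − 40.55 kHz = 2.5 kHz.
Distinct values: {2.45 kHz, 2.5 kHz, 10.45 kHz, 20.55 kHz} → 4.

4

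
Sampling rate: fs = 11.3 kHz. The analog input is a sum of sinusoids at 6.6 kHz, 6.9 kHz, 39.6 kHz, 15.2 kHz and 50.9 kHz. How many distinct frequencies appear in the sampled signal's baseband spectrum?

4

fs/2 = 5.65 kHz.
6.6 kHz > fs/2 = 5.65 kHz, folds to fs − 6.6 kHz = 4.7 kHz.
6.9 kHz > fs/2 = 5.65 kHz, folds to fs − 6.9 kHz = 4.4 kHz.
39.6 kHz mod fs = 5.7 kHz.
5.7 kHz > fs/2 = 5.65 kHz, folds to fs − 5.7 kHz = 5.6 kHz.
15.2 kHz mod fs = 3.9 kHz.
3.9 kHz ≤ fs/2 = 5.65 kHz, appears at 3.9 kHz.
50.9 kHz mod fs = 5.7 kHz.
5.7 kHz > fs/2 = 5.65 kHz, folds to fs − 5.7 kHz = 5.6 kHz.
Distinct values: {3.9 kHz, 4.4 kHz, 4.7 kHz, 5.6 kHz} → 4.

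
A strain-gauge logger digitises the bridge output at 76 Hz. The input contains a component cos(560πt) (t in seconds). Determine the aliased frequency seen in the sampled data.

24 Hz

ω = 560π rad/s → f = ω/(2π) = 280 Hz.
280 Hz mod fs = 52 Hz.
52 Hz > fs/2 = 38 Hz, folds to fs − 52 Hz = 24 Hz.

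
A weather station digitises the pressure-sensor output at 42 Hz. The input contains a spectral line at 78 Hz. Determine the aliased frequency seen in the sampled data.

78 Hz mod fs = 36 Hz.
36 Hz > fs/2 = 21 Hz, folds to fs − 36 Hz = 6 Hz.

6 Hz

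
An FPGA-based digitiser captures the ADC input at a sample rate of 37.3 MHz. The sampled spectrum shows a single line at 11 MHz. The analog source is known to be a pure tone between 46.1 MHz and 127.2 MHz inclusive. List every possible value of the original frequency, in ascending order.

48.3 MHz, 63.6 MHz, 85.6 MHz, 100.9 MHz, 122.9 MHz

Frequencies that alias to 11 MHz are k·fs ± 11 MHz for integer k ≥ 0.
k=0: 11 MHz.
k=1: 26.3 MHz, 48.3 MHz.
k=2: 63.6 MHz, 85.6 MHz.
k=3: 100.9 MHz, 122.9 MHz.
k=4: 138.2 MHz, 160.2 MHz.
Within [46.1 MHz, 127.2 MHz]: 48.3 MHz, 63.6 MHz, 85.6 MHz, 100.9 MHz, 122.9 MHz.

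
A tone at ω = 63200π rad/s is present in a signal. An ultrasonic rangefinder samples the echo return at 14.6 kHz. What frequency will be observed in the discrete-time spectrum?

ω = 63200π rad/s → f = ω/(2π) = 31600 Hz = 31.6 kHz.
31.6 kHz mod fs = 2.4 kHz.
2.4 kHz ≤ fs/2 = 7.3 kHz, appears at 2.4 kHz.

2.4 kHz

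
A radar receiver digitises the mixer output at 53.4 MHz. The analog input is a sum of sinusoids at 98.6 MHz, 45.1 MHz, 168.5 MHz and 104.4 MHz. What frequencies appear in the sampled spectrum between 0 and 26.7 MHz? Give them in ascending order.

2.4 MHz, 8.2 MHz, 8.3 MHz

fs/2 = 26.7 MHz.
98.6 MHz mod fs = 45.2 MHz.
45.2 MHz > fs/2 = 26.7 MHz, folds to fs − 45.2 MHz = 8.2 MHz.
45.1 MHz > fs/2 = 26.7 MHz, folds to fs − 45.1 MHz = 8.3 MHz.
168.5 MHz mod fs = 8.3 MHz.
8.3 MHz ≤ fs/2 = 26.7 MHz, appears at 8.3 MHz.
104.4 MHz mod fs = 51 MHz.
51 MHz > fs/2 = 26.7 MHz, folds to fs − 51 MHz = 2.4 MHz.
Distinct values: {2.4 MHz, 8.2 MHz, 8.3 MHz}.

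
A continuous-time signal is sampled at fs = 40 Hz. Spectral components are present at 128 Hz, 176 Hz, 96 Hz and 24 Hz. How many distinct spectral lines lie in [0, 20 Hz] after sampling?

fs/2 = 20 Hz.
128 Hz mod fs = 8 Hz.
8 Hz ≤ fs/2 = 20 Hz, appears at 8 Hz.
176 Hz mod fs = 16 Hz.
16 Hz ≤ fs/2 = 20 Hz, appears at 16 Hz.
96 Hz mod fs = 16 Hz.
16 Hz ≤ fs/2 = 20 Hz, appears at 16 Hz.
24 Hz > fs/2 = 20 Hz, folds to fs − 24 Hz = 16 Hz.
Distinct values: {8 Hz, 16 Hz} → 2.

2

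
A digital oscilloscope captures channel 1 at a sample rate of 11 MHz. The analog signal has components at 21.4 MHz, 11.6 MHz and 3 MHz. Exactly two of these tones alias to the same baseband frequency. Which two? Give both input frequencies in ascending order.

fs/2 = 5.5 MHz.
21.4 MHz mod fs = 10.4 MHz.
10.4 MHz > fs/2 = 5.5 MHz, folds to fs − 10.4 MHz = 0.6 MHz.
11.6 MHz mod fs = 0.6 MHz.
0.6 MHz ≤ fs/2 = 5.5 MHz, appears at 0.6 MHz.
3 MHz ≤ fs/2 = 5.5 MHz, passes unchanged.
11.6 MHz and 21.4 MHz both map to 0.6 MHz.

11.6 MHz, 21.4 MHz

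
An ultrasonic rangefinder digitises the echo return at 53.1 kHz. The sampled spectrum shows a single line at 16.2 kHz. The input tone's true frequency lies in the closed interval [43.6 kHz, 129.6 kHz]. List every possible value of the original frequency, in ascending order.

Frequencies that alias to 16.2 kHz are k·fs ± 16.2 kHz for integer k ≥ 0.
k=0: 16.2 kHz.
k=1: 36.9 kHz, 69.3 kHz.
k=2: 90 kHz, 122.4 kHz.
k=3: 143.1 kHz, 175.5 kHz.
Within [43.6 kHz, 129.6 kHz]: 69.3 kHz, 90 kHz, 122.4 kHz.

69.3 kHz, 90 kHz, 122.4 kHz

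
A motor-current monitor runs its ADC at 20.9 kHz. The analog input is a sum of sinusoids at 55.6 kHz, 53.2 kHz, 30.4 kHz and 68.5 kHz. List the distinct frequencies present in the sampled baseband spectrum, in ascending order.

5.8 kHz, 7.1 kHz, 9.5 kHz

fs/2 = 10.45 kHz.
55.6 kHz mod fs = 13.8 kHz.
13.8 kHz > fs/2 = 10.45 kHz, folds to fs − 13.8 kHz = 7.1 kHz.
53.2 kHz mod fs = 11.4 kHz.
11.4 kHz > fs/2 = 10.45 kHz, folds to fs − 11.4 kHz = 9.5 kHz.
30.4 kHz mod fs = 9.5 kHz.
9.5 kHz ≤ fs/2 = 10.45 kHz, appears at 9.5 kHz.
68.5 kHz mod fs = 5.8 kHz.
5.8 kHz ≤ fs/2 = 10.45 kHz, appears at 5.8 kHz.
Distinct values: {5.8 kHz, 7.1 kHz, 9.5 kHz}.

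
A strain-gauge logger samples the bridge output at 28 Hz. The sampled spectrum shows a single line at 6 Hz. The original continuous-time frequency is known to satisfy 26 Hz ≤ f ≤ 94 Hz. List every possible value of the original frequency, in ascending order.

34 Hz, 50 Hz, 62 Hz, 78 Hz, 90 Hz

Frequencies that alias to 6 Hz are k·fs ± 6 Hz for integer k ≥ 0.
k=0: 6 Hz.
k=1: 22 Hz, 34 Hz.
k=2: 50 Hz, 62 Hz.
k=3: 78 Hz, 90 Hz.
k=4: 106 Hz, 118 Hz.
Within [26 Hz, 94 Hz]: 34 Hz, 50 Hz, 62 Hz, 78 Hz, 90 Hz.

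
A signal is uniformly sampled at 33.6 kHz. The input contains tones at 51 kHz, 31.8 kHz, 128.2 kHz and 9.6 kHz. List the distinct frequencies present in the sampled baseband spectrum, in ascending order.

fs/2 = 16.8 kHz.
51 kHz mod fs = 17.4 kHz.
17.4 kHz > fs/2 = 16.8 kHz, folds to fs − 17.4 kHz = 16.2 kHz.
31.8 kHz > fs/2 = 16.8 kHz, folds to fs − 31.8 kHz = 1.8 kHz.
128.2 kHz mod fs = 27.4 kHz.
27.4 kHz > fs/2 = 16.8 kHz, folds to fs − 27.4 kHz = 6.2 kHz.
9.6 kHz ≤ fs/2 = 16.8 kHz, passes unchanged.
Distinct values: {1.8 kHz, 6.2 kHz, 9.6 kHz, 16.2 kHz}.

1.8 kHz, 6.2 kHz, 9.6 kHz, 16.2 kHz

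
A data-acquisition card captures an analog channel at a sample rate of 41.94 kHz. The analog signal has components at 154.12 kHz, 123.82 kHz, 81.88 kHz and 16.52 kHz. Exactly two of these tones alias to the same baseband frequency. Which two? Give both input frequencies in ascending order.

81.88 kHz, 123.82 kHz

fs/2 = 20.97 kHz.
154.12 kHz mod fs = 28.3 kHz.
28.3 kHz > fs/2 = 20.97 kHz, folds to fs − 28.3 kHz = 13.64 kHz.
123.82 kHz mod fs = 39.94 kHz.
39.94 kHz > fs/2 = 20.97 kHz, folds to fs − 39.94 kHz = 2 kHz.
81.88 kHz mod fs = 39.94 kHz.
39.94 kHz > fs/2 = 20.97 kHz, folds to fs − 39.94 kHz = 2 kHz.
16.52 kHz ≤ fs/2 = 20.97 kHz, passes unchanged.
81.88 kHz and 123.82 kHz both map to 2 kHz.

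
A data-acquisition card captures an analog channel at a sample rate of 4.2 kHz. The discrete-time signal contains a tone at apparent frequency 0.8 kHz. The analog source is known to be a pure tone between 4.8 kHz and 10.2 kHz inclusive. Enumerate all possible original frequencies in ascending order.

5 kHz, 7.6 kHz, 9.2 kHz

Frequencies that alias to 0.8 kHz are k·fs ± 0.8 kHz for integer k ≥ 0.
k=0: 0.8 kHz.
k=1: 3.4 kHz, 5 kHz.
k=2: 7.6 kHz, 9.2 kHz.
k=3: 11.8 kHz, 13.4 kHz.
Within [4.8 kHz, 10.2 kHz]: 5 kHz, 7.6 kHz, 9.2 kHz.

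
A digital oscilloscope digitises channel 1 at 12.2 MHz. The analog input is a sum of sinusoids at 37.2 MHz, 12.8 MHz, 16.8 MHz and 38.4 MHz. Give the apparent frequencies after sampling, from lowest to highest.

fs/2 = 6.1 MHz.
37.2 MHz mod fs = 0.6 MHz.
0.6 MHz ≤ fs/2 = 6.1 MHz, appears at 0.6 MHz.
12.8 MHz mod fs = 0.6 MHz.
0.6 MHz ≤ fs/2 = 6.1 MHz, appears at 0.6 MHz.
16.8 MHz mod fs = 4.6 MHz.
4.6 MHz ≤ fs/2 = 6.1 MHz, appears at 4.6 MHz.
38.4 MHz mod fs = 1.8 MHz.
1.8 MHz ≤ fs/2 = 6.1 MHz, appears at 1.8 MHz.
Distinct values: {0.6 MHz, 1.8 MHz, 4.6 MHz}.

0.6 MHz, 1.8 MHz, 4.6 MHz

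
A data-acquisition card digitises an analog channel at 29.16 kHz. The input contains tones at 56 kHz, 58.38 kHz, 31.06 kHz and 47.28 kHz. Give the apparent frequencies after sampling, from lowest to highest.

fs/2 = 14.58 kHz.
56 kHz mod fs = 26.84 kHz.
26.84 kHz > fs/2 = 14.58 kHz, folds to fs − 26.84 kHz = 2.32 kHz.
58.38 kHz mod fs = 0.06 kHz.
0.06 kHz ≤ fs/2 = 14.58 kHz, appears at 0.06 kHz.
31.06 kHz mod fs = 1.9 kHz.
1.9 kHz ≤ fs/2 = 14.58 kHz, appears at 1.9 kHz.
47.28 kHz mod fs = 18.12 kHz.
18.12 kHz > fs/2 = 14.58 kHz, folds to fs − 18.12 kHz = 11.04 kHz.
Distinct values: {0.06 kHz, 1.9 kHz, 2.32 kHz, 11.04 kHz}.

0.06 kHz, 1.9 kHz, 2.32 kHz, 11.04 kHz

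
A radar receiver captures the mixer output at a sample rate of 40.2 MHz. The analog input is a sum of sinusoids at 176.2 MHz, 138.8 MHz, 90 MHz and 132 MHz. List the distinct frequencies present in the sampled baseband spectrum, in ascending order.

9.6 MHz, 11.4 MHz, 15.4 MHz, 18.2 MHz

fs/2 = 20.1 MHz.
176.2 MHz mod fs = 15.4 MHz.
15.4 MHz ≤ fs/2 = 20.1 MHz, appears at 15.4 MHz.
138.8 MHz mod fs = 18.2 MHz.
18.2 MHz ≤ fs/2 = 20.1 MHz, appears at 18.2 MHz.
90 MHz mod fs = 9.6 MHz.
9.6 MHz ≤ fs/2 = 20.1 MHz, appears at 9.6 MHz.
132 MHz mod fs = 11.4 MHz.
11.4 MHz ≤ fs/2 = 20.1 MHz, appears at 11.4 MHz.
Distinct values: {9.6 MHz, 11.4 MHz, 15.4 MHz, 18.2 MHz}.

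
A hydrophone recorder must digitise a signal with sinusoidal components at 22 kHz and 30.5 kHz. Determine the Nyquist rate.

Highest-frequency component: 30.5 kHz.
Nyquist rate = 2 × 30.5 kHz = 61 kHz.

61 kHz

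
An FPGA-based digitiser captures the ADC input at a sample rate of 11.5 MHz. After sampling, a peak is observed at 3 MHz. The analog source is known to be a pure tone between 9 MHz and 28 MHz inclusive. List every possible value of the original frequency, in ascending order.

14.5 MHz, 20 MHz, 26 MHz

Frequencies that alias to 3 MHz are k·fs ± 3 MHz for integer k ≥ 0.
k=0: 3 MHz.
k=1: 8.5 MHz, 14.5 MHz.
k=2: 20 MHz, 26 MHz.
k=3: 31.5 MHz, 37.5 MHz.
Within [9 MHz, 28 MHz]: 14.5 MHz, 20 MHz, 26 MHz.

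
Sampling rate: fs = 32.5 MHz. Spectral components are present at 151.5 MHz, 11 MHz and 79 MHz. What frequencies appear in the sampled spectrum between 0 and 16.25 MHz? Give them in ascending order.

fs/2 = 16.25 MHz.
151.5 MHz mod fs = 21.5 MHz.
21.5 MHz > fs/2 = 16.25 MHz, folds to fs − 21.5 MHz = 11 MHz.
11 MHz ≤ fs/2 = 16.25 MHz, passes unchanged.
79 MHz mod fs = 14 MHz.
14 MHz ≤ fs/2 = 16.25 MHz, appears at 14 MHz.
Distinct values: {11 MHz, 14 MHz}.

11 MHz, 14 MHz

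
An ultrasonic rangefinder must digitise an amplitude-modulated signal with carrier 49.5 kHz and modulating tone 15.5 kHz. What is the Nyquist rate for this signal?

130 kHz

AM sidebands sit at fc ± fm = 34 kHz and 65 kHz.
Highest-frequency component: 65 kHz.
Nyquist rate = 2 × 65 kHz = 130 kHz.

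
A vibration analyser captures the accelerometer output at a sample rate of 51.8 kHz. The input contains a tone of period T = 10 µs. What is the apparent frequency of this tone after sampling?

3.6 kHz

T = 10 µs → f = 1/T = 100 kHz.
100 kHz mod fs = 48.2 kHz.
48.2 kHz > fs/2 = 25.9 kHz, folds to fs − 48.2 kHz = 3.6 kHz.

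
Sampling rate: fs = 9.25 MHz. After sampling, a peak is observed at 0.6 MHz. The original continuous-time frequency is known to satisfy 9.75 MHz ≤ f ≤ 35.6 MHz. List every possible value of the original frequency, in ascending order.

9.85 MHz, 17.9 MHz, 19.1 MHz, 27.15 MHz, 28.35 MHz

Frequencies that alias to 0.6 MHz are k·fs ± 0.6 MHz for integer k ≥ 0.
k=0: 0.6 MHz.
k=1: 8.65 MHz, 9.85 MHz.
k=2: 17.9 MHz, 19.1 MHz.
k=3: 27.15 MHz, 28.35 MHz.
k=4: 36.4 MHz, 37.6 MHz.
Within [9.75 MHz, 35.6 MHz]: 9.85 MHz, 17.9 MHz, 19.1 MHz, 27.15 MHz, 28.35 MHz.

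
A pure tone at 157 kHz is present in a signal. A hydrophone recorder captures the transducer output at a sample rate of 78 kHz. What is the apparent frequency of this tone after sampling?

1 kHz

157 kHz mod fs = 1 kHz.
1 kHz ≤ fs/2 = 39 kHz, appears at 1 kHz.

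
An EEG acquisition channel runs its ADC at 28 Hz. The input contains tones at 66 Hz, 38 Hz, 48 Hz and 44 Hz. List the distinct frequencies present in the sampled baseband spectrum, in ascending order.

8 Hz, 10 Hz, 12 Hz

fs/2 = 14 Hz.
66 Hz mod fs = 10 Hz.
10 Hz ≤ fs/2 = 14 Hz, appears at 10 Hz.
38 Hz mod fs = 10 Hz.
10 Hz ≤ fs/2 = 14 Hz, appears at 10 Hz.
48 Hz mod fs = 20 Hz.
20 Hz > fs/2 = 14 Hz, folds to fs − 20 Hz = 8 Hz.
44 Hz mod fs = 16 Hz.
16 Hz > fs/2 = 14 Hz, folds to fs − 16 Hz = 12 Hz.
Distinct values: {8 Hz, 10 Hz, 12 Hz}.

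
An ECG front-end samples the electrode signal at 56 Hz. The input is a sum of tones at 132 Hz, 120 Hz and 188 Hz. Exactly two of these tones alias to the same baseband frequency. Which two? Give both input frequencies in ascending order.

fs/2 = 28 Hz.
132 Hz mod fs = 20 Hz.
20 Hz ≤ fs/2 = 28 Hz, appears at 20 Hz.
120 Hz mod fs = 8 Hz.
8 Hz ≤ fs/2 = 28 Hz, appears at 8 Hz.
188 Hz mod fs = 20 Hz.
20 Hz ≤ fs/2 = 28 Hz, appears at 20 Hz.
132 Hz and 188 Hz both map to 20 Hz.

132 Hz, 188 Hz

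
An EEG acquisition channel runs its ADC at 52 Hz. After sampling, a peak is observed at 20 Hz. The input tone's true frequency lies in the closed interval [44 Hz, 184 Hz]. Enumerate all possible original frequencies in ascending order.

Frequencies that alias to 20 Hz are k·fs ± 20 Hz for integer k ≥ 0.
k=0: 20 Hz.
k=1: 32 Hz, 72 Hz.
k=2: 84 Hz, 124 Hz.
k=3: 136 Hz, 176 Hz.
k=4: 188 Hz, 228 Hz.
Within [44 Hz, 184 Hz]: 72 Hz, 84 Hz, 124 Hz, 136 Hz, 176 Hz.

72 Hz, 84 Hz, 124 Hz, 136 Hz, 176 Hz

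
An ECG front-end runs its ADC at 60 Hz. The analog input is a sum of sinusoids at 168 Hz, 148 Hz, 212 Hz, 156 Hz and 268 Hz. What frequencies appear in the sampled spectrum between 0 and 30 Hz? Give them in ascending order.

12 Hz, 24 Hz, 28 Hz

fs/2 = 30 Hz.
168 Hz mod fs = 48 Hz.
48 Hz > fs/2 = 30 Hz, folds to fs − 48 Hz = 12 Hz.
148 Hz mod fs = 28 Hz.
28 Hz ≤ fs/2 = 30 Hz, appears at 28 Hz.
212 Hz mod fs = 32 Hz.
32 Hz > fs/2 = 30 Hz, folds to fs − 32 Hz = 28 Hz.
156 Hz mod fs = 36 Hz.
36 Hz > fs/2 = 30 Hz, folds to fs − 36 Hz = 24 Hz.
268 Hz mod fs = 28 Hz.
28 Hz ≤ fs/2 = 30 Hz, appears at 28 Hz.
Distinct values: {12 Hz, 24 Hz, 28 Hz}.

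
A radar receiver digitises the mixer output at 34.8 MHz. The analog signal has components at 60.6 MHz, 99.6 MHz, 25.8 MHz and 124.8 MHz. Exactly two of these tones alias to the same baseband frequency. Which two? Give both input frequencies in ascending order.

25.8 MHz, 60.6 MHz

fs/2 = 17.4 MHz.
60.6 MHz mod fs = 25.8 MHz.
25.8 MHz > fs/2 = 17.4 MHz, folds to fs − 25.8 MHz = 9 MHz.
99.6 MHz mod fs = 30 MHz.
30 MHz > fs/2 = 17.4 MHz, folds to fs − 30 MHz = 4.8 MHz.
25.8 MHz > fs/2 = 17.4 MHz, folds to fs − 25.8 MHz = 9 MHz.
124.8 MHz mod fs = 20.4 MHz.
20.4 MHz > fs/2 = 17.4 MHz, folds to fs − 20.4 MHz = 14.4 MHz.
25.8 MHz and 60.6 MHz both map to 9 MHz.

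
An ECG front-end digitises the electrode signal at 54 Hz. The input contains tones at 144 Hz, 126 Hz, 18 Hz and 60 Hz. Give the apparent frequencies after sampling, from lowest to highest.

6 Hz, 18 Hz

fs/2 = 27 Hz.
144 Hz mod fs = 36 Hz.
36 Hz > fs/2 = 27 Hz, folds to fs − 36 Hz = 18 Hz.
126 Hz mod fs = 18 Hz.
18 Hz ≤ fs/2 = 27 Hz, appears at 18 Hz.
18 Hz ≤ fs/2 = 27 Hz, passes unchanged.
60 Hz mod fs = 6 Hz.
6 Hz ≤ fs/2 = 27 Hz, appears at 6 Hz.
Distinct values: {6 Hz, 18 Hz}.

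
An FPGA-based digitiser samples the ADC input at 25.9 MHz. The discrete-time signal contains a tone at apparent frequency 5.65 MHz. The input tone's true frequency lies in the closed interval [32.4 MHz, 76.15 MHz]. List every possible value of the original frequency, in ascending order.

46.15 MHz, 57.45 MHz, 72.05 MHz

Frequencies that alias to 5.65 MHz are k·fs ± 5.65 MHz for integer k ≥ 0.
k=0: 5.65 MHz.
k=1: 20.25 MHz, 31.55 MHz.
k=2: 46.15 MHz, 57.45 MHz.
k=3: 72.05 MHz, 83.35 MHz.
k=4: 97.95 MHz, 109.25 MHz.
Within [32.4 MHz, 76.15 MHz]: 46.15 MHz, 57.45 MHz, 72.05 MHz.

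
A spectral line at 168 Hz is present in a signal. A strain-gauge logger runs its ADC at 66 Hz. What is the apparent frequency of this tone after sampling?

30 Hz

168 Hz mod fs = 36 Hz.
36 Hz > fs/2 = 33 Hz, folds to fs − 36 Hz = 30 Hz.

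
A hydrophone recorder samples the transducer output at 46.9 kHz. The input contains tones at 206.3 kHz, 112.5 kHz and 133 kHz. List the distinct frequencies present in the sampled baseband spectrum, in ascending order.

fs/2 = 23.45 kHz.
206.3 kHz mod fs = 18.7 kHz.
18.7 kHz ≤ fs/2 = 23.45 kHz, appears at 18.7 kHz.
112.5 kHz mod fs = 18.7 kHz.
18.7 kHz ≤ fs/2 = 23.45 kHz, appears at 18.7 kHz.
133 kHz mod fs = 39.2 kHz.
39.2 kHz > fs/2 = 23.45 kHz, folds to fs − 39.2 kHz = 7.7 kHz.
Distinct values: {7.7 kHz, 18.7 kHz}.

7.7 kHz, 18.7 kHz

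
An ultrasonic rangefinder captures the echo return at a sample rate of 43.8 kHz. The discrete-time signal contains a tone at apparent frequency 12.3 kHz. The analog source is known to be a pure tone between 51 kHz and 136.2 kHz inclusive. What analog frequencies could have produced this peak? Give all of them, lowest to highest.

Frequencies that alias to 12.3 kHz are k·fs ± 12.3 kHz for integer k ≥ 0.
k=0: 12.3 kHz.
k=1: 31.5 kHz, 56.1 kHz.
k=2: 75.3 kHz, 99.9 kHz.
k=3: 119.1 kHz, 143.7 kHz.
k=4: 162.9 kHz, 187.5 kHz.
Within [51 kHz, 136.2 kHz]: 56.1 kHz, 75.3 kHz, 99.9 kHz, 119.1 kHz.

56.1 kHz, 75.3 kHz, 99.9 kHz, 119.1 kHz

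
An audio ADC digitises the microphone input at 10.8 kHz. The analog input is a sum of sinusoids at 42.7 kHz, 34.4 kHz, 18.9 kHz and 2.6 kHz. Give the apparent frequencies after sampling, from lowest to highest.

fs/2 = 5.4 kHz.
42.7 kHz mod fs = 10.3 kHz.
10.3 kHz > fs/2 = 5.4 kHz, folds to fs − 10.3 kHz = 0.5 kHz.
34.4 kHz mod fs = 2 kHz.
2 kHz ≤ fs/2 = 5.4 kHz, appears at 2 kHz.
18.9 kHz mod fs = 8.1 kHz.
8.1 kHz > fs/2 = 5.4 kHz, folds to fs − 8.1 kHz = 2.7 kHz.
2.6 kHz ≤ fs/2 = 5.4 kHz, passes unchanged.
Distinct values: {0.5 kHz, 2 kHz, 2.6 kHz, 2.7 kHz}.

0.5 kHz, 2 kHz, 2.6 kHz, 2.7 kHz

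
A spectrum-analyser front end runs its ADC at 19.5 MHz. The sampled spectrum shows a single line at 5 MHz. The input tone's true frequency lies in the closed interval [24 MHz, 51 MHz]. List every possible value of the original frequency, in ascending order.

Frequencies that alias to 5 MHz are k·fs ± 5 MHz for integer k ≥ 0.
k=0: 5 MHz.
k=1: 14.5 MHz, 24.5 MHz.
k=2: 34 MHz, 44 MHz.
k=3: 53.5 MHz, 63.5 MHz.
Within [24 MHz, 51 MHz]: 24.5 MHz, 34 MHz, 44 MHz.

24.5 MHz, 34 MHz, 44 MHz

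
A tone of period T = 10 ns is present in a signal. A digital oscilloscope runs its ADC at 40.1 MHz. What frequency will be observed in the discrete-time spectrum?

T = 10 ns → f = 1/T = 100 MHz.
100 MHz mod fs = 19.8 MHz.
19.8 MHz ≤ fs/2 = 20.05 MHz, appears at 19.8 MHz.

19.8 MHz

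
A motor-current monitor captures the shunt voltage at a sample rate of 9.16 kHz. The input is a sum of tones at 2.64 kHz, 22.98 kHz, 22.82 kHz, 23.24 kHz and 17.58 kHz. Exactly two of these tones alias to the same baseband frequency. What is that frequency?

fs/2 = 4.58 kHz.
2.64 kHz ≤ fs/2 = 4.58 kHz, passes unchanged.
22.98 kHz mod fs = 4.66 kHz.
4.66 kHz > fs/2 = 4.58 kHz, folds to fs − 4.66 kHz = 4.5 kHz.
22.82 kHz mod fs = 4.5 kHz.
4.5 kHz ≤ fs/2 = 4.58 kHz, appears at 4.5 kHz.
23.24 kHz mod fs = 4.92 kHz.
4.92 kHz > fs/2 = 4.58 kHz, folds to fs − 4.92 kHz = 4.24 kHz.
17.58 kHz mod fs = 8.42 kHz.
8.42 kHz > fs/2 = 4.58 kHz, folds to fs − 8.42 kHz = 0.74 kHz.
22.82 kHz and 22.98 kHz both map to 4.5 kHz.

4.5 kHz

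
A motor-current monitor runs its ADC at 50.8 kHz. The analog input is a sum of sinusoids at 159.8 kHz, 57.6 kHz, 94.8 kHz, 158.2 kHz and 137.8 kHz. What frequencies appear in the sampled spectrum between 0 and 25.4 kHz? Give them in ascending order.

fs/2 = 25.4 kHz.
159.8 kHz mod fs = 7.4 kHz.
7.4 kHz ≤ fs/2 = 25.4 kHz, appears at 7.4 kHz.
57.6 kHz mod fs = 6.8 kHz.
6.8 kHz ≤ fs/2 = 25.4 kHz, appears at 6.8 kHz.
94.8 kHz mod fs = 44 kHz.
44 kHz > fs/2 = 25.4 kHz, folds to fs − 44 kHz = 6.8 kHz.
158.2 kHz mod fs = 5.8 kHz.
5.8 kHz ≤ fs/2 = 25.4 kHz, appears at 5.8 kHz.
137.8 kHz mod fs = 36.2 kHz.
36.2 kHz > fs/2 = 25.4 kHz, folds to fs − 36.2 kHz = 14.6 kHz.
Distinct values: {5.8 kHz, 6.8 kHz, 7.4 kHz, 14.6 kHz}.

5.8 kHz, 6.8 kHz, 7.4 kHz, 14.6 kHz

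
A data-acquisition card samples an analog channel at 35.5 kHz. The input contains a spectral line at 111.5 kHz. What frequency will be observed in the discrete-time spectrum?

5 kHz

111.5 kHz mod fs = 5 kHz.
5 kHz ≤ fs/2 = 17.75 kHz, appears at 5 kHz.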